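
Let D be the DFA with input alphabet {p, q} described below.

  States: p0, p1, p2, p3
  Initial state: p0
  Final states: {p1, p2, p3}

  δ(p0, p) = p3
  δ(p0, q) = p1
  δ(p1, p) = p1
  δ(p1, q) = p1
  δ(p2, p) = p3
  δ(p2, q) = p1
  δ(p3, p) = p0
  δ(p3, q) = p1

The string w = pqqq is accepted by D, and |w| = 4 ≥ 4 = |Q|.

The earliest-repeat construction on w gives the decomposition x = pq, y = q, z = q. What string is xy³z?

pqqqqq

xy^3z = pq·q·q·q·q = pqqqqq.
Reading y = q takes D from p1 back to p1, so after x·y·y·y the machine is still in p1, and z then leads to the accepting state p1. Hence pqqqqq ∈ L(D).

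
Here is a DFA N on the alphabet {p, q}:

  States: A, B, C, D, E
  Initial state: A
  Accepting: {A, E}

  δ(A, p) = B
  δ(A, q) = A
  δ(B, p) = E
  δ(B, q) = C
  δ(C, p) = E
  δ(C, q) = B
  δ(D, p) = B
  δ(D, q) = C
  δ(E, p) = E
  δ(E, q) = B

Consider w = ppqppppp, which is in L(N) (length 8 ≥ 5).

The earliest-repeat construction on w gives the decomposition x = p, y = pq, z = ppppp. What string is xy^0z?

pppppp

xy⁰z = xz = p·ppppp = pppppp.
Reading y = pq takes N from B back to B, so after x the machine is still in B, and z then leads to the accepting state E. Hence pppppp ∈ L(N).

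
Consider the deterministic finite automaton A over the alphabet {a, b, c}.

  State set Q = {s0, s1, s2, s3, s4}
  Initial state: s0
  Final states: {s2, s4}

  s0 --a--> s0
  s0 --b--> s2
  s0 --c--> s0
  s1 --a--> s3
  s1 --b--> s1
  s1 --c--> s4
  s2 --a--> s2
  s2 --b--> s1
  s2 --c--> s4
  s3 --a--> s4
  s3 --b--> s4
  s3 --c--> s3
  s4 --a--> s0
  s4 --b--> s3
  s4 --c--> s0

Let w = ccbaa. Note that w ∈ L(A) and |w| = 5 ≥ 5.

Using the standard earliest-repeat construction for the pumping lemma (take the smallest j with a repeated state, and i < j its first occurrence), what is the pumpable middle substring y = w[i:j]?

Run of A on w = c c b a a:
  step 0: s0  (start)
  step 1: s0  (read c: s0→s0)   ← first repeat (s0 seen earlier)
  step 2: s0  (read c: s0→s0)
  step 3: s2  (read b: s0→s2)
  step 4: s2  (read a: s2→s2)
  step 5: s2  (read a: s2→s2)

So i = 0, j = 1, giving x = w[0:0] = ε, y = w[0:1] = c, z = w[1:5] = cbaa.
Check: |xy| = 1 ≤ 5 and |y| = 1 ≥ 1. Reading y takes A from s0 back to s0, so every xyⁱz is accepted.

c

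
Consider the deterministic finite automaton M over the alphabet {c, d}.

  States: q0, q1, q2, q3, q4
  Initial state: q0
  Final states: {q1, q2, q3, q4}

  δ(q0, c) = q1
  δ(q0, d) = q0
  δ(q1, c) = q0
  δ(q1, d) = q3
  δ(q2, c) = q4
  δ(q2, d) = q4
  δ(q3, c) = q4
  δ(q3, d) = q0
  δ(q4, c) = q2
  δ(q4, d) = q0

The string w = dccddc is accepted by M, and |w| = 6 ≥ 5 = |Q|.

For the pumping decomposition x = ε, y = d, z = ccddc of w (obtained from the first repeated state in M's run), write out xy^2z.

xy^2z = ε·d·d·ccddc = ddccddc.
Reading y = d takes M from q0 back to q0, so after x·y·y the machine is still in q0, and z then leads to the accepting state q1. Hence ddccddc ∈ L(M).

ddccddc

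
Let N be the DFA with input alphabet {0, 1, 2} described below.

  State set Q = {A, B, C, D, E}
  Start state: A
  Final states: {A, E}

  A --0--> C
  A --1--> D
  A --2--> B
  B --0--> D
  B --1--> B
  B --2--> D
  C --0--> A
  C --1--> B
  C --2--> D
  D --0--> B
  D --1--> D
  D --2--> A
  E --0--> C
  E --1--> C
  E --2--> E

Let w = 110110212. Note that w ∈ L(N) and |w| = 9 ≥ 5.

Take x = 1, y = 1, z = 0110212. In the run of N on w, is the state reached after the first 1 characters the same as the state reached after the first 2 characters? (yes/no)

yes

State sequence: A -1-> D -1-> D

After x (step 1): D. After xy (step 2): D.
They match, so y = 1 drives N around a cycle from D back to itself; pumping y any number of times keeps N in D before reading z, and xyⁱz ∈ L(N) for every i ≥ 0.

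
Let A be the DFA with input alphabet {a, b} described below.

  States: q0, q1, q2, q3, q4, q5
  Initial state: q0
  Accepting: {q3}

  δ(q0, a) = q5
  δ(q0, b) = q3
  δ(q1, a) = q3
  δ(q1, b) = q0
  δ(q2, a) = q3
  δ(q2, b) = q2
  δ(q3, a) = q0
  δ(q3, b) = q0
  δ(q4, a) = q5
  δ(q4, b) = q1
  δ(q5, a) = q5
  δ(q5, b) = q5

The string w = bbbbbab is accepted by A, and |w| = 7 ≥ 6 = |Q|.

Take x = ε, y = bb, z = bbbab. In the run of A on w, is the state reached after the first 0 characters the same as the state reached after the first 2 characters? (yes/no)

State sequence: q0 -b-> q3 -b-> q0

After x (step 0): q0. After xy (step 2): q0.
They match, so y = bb drives A around a cycle from q0 back to itself; pumping y any number of times keeps A in q0 before reading z, and xyⁱz ∈ L(A) for every i ≥ 0.

yes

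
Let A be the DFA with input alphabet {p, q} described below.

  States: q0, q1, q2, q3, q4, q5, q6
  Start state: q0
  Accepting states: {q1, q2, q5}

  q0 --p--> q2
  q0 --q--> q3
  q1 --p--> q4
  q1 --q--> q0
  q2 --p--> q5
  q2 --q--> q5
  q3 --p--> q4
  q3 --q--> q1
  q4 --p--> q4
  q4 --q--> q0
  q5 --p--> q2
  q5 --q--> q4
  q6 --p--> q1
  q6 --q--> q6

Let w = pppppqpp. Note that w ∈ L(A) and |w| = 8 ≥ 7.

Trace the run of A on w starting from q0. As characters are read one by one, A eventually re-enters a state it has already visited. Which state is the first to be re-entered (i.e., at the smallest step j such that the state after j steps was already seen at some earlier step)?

State sequence: q0 -p-> q2 -p-> q5 -p-> q2 -p-> q5 -p-> q2 -q-> q5 -p-> q2 -p-> q5
First repeat at step 3: q2 was already visited.

The earliest repeat is at step j = 3: A is in q2, which it already visited at step i = 1.
With |Q| = 7, pigeonhole forces a state repeat no later than step 7; the substring read between the first and second visits to that state can be pumped.

q2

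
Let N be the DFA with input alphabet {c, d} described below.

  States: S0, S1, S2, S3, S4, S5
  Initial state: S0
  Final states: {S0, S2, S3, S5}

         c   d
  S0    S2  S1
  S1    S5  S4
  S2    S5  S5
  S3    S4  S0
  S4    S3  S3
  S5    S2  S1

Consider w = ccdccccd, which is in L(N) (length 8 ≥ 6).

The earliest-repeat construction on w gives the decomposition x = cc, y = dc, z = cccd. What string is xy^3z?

xy^3z = cc·dc·dc·dc·cccd = ccdcdcdccccd.
Reading y = dc takes N from S5 back to S5, so after x·y·y·y the machine is still in S5, and z then leads to the accepting state S5. Hence ccdcdcdccccd ∈ L(N).

ccdcdcdccccd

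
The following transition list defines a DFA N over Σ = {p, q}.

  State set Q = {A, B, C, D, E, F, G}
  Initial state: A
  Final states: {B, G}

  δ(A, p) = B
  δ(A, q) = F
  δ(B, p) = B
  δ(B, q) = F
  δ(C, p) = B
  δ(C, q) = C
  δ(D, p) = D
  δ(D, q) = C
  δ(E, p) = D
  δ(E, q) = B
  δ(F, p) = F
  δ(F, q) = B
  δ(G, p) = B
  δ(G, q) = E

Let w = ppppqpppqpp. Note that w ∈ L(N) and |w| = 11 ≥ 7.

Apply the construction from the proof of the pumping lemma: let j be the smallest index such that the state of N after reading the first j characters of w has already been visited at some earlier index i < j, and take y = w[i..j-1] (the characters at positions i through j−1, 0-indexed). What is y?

p

Run of N on w = p p p p q p p p q p p:
  step 0: A  (start)
  step 1: B  (read p: A→B)
  step 2: B  (read p: B→B)   ← first repeat (B seen earlier)
  step 3: B  (read p: B→B)
  step 4: B  (read p: B→B)
  step 5: F  (read q: B→F)
  step 6: F  (read p: F→F)
  step 7: F  (read p: F→F)
  step 8: F  (read p: F→F)
  step 9: B  (read q: F→B)
  step 10: B  (read p: B→B)
  step 11: B  (read p: B→B)

So i = 1, j = 2, giving x = w[0:1] = p, y = w[1:2] = p, z = w[2:11] = ppqpppqpp.
Check: |xy| = 2 ≤ 7 and |y| = 1 ≥ 1. Reading y takes N from B back to B, so every xyⁱz is accepted.
Since N has 7 states, any run of length ≥ 7 visits 7+1 states, so by pigeonhole some state repeats within the first 7 steps — that repeat gives the pumpable loop.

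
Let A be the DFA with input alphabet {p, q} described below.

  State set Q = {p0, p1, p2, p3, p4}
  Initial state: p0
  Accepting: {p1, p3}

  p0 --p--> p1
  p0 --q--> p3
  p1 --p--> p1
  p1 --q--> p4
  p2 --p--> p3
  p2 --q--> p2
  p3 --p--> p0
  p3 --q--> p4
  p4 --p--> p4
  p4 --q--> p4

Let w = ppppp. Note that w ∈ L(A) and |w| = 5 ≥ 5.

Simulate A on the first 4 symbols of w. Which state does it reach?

State sequence: p0 -p-> p1 -p-> p1 -p-> p1 -p-> p1

After reading 4 characters, A is in state p1.

p1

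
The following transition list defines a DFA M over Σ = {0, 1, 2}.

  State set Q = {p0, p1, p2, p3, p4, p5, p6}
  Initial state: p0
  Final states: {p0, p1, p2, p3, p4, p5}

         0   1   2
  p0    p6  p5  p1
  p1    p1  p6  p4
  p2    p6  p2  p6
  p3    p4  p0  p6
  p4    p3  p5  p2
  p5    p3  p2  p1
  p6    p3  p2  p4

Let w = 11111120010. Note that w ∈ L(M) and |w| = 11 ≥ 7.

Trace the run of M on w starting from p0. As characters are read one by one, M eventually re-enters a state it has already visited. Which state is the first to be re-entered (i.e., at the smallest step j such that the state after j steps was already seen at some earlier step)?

p2

State sequence: p0 -1-> p5 -1-> p2 -1-> p2 -1-> p2 -1-> p2 -1-> p2 -2-> p6 -0-> p3 -0-> p4 -1-> p5 -0-> p3
First repeat at step 3: p2 was already visited.

The earliest repeat is at step j = 3: M is in p2, which it already visited at step i = 2.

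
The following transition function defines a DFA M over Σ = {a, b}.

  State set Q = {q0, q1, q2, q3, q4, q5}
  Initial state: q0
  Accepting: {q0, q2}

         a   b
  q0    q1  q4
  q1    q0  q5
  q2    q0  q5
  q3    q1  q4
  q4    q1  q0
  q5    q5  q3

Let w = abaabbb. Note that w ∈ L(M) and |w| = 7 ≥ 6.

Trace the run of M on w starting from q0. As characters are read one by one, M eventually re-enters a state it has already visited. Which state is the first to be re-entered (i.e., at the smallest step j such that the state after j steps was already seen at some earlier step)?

q5

Run of M on w = a b a a b b b:
  step 0: q0  (start)
  step 1: q1  (read a: q0→q1)
  step 2: q5  (read b: q1→q5)
  step 3: q5  (read a: q5→q5)   ← first repeat (q5 seen earlier)
  step 4: q5  (read a: q5→q5)
  step 5: q3  (read b: q5→q3)
  step 6: q4  (read b: q3→q4)
  step 7: q0  (read b: q4→q0)

The earliest repeat is at step j = 3: M is in q5, which it already visited at step i = 2.
With |Q| = 6, pigeonhole forces a state repeat no later than step 6; the substring read between the first and second visits to that state can be pumped.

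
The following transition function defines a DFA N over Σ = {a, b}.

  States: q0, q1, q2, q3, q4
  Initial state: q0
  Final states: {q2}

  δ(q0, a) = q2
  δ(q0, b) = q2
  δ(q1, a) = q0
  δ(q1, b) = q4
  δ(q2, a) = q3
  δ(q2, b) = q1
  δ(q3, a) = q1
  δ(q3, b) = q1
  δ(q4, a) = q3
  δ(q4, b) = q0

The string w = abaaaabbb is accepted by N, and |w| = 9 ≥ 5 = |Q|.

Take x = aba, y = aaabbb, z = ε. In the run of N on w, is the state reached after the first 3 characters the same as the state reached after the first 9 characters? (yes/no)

State sequence: q0 -a-> q2 -b-> q1 -a-> q0 -a-> q2 -a-> q3 -a-> q1 -b-> q4 -b-> q0 -b-> q2

After x (step 3): q0. After xy (step 9): q2.
They differ (q0 ≠ q2), so y is not a cycle from the state after x; this split is not the one the pumping-lemma construction produces, and pumping y need not keep the string in L(N).

no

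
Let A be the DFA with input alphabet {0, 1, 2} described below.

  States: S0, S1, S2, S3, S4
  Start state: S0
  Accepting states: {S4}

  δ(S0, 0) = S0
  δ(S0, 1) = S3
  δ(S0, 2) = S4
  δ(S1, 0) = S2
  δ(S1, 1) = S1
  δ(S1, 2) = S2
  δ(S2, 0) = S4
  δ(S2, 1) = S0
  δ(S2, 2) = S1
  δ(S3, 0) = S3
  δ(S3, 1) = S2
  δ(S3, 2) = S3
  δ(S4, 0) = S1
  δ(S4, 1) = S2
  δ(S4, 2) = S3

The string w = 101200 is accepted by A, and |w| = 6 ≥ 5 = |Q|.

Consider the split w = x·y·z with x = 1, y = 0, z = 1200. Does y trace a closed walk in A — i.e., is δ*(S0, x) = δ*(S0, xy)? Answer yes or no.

yes

State sequence: S0 -1-> S3 -0-> S3

After x (step 1): S3. After xy (step 2): S3.
They match, so y = 0 drives A around a cycle from S3 back to itself; pumping y any number of times keeps A in S3 before reading z, and xyⁱz ∈ L(A) for every i ≥ 0.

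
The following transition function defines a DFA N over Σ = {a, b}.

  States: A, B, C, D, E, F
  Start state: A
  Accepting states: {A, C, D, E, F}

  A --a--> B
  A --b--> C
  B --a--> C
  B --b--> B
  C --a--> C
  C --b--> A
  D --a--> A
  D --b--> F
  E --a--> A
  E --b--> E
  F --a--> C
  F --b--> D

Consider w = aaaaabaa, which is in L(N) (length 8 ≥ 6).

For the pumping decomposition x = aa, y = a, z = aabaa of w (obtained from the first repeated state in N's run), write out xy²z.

aaaaaabaa

xy^2z = aa·a·a·aabaa = aaaaaabaa.
Reading y = a takes N from C back to C, so after x·y·y the machine is still in C, and z then leads to the accepting state C. Hence aaaaaabaa ∈ L(N).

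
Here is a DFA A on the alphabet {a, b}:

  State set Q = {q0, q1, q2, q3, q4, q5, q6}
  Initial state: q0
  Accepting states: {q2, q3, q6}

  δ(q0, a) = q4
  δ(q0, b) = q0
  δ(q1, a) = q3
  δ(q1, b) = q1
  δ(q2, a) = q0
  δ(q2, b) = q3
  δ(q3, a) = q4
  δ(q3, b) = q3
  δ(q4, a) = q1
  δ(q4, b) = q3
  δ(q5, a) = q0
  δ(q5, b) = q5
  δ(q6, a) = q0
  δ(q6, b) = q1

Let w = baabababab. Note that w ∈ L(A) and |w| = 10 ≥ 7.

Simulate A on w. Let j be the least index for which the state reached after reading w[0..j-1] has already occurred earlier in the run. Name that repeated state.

q0

Run of A on w = b a a b a b a b a b:
  step 0: q0  (start)
  step 1: q0  (read b: q0→q0)   ← first repeat (q0 seen earlier)
  step 2: q4  (read a: q0→q4)
  step 3: q1  (read a: q4→q1)
  step 4: q1  (read b: q1→q1)
  step 5: q3  (read a: q1→q3)
  step 6: q3  (read b: q3→q3)
  step 7: q4  (read a: q3→q4)
  step 8: q3  (read b: q4→q3)
  step 9: q4  (read a: q3→q4)
  step 10: q3  (read b: q4→q3)

The earliest repeat is at step j = 1: A is in q0, which it already visited at step i = 0.
Since A has 7 states, any run of length ≥ 7 visits 7+1 states, so by pigeonhole some state repeats within the first 7 steps — that repeat gives the pumpable loop.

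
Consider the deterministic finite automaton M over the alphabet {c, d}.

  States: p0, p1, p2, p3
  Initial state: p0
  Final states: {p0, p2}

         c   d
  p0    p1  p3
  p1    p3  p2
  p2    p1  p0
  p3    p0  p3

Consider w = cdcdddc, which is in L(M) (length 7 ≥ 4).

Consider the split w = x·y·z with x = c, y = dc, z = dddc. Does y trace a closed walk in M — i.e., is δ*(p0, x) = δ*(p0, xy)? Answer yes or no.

Run of M on the first 3 characters of w = c d c:
  step 0: p0  (start)
  step 1: p1  (read c: p0→p1)
  step 2: p2  (read d: p1→p2)
  step 3: p1  (read c: p2→p1)

After x (step 1): p1. After xy (step 3): p1.
They match, so y = dc drives M around a cycle from p1 back to itself; pumping y any number of times keeps M in p1 before reading z, and xyⁱz ∈ L(M) for every i ≥ 0.

yes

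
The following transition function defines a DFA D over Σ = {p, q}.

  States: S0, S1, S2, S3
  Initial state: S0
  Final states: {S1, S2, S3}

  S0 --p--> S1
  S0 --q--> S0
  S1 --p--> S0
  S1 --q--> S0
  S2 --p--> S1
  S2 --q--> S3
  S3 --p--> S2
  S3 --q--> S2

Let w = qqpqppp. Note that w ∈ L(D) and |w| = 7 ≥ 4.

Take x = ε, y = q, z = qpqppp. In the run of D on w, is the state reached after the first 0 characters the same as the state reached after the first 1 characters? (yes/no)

Run of D on the first 1 characters of w = q:
  step 0: S0  (start)
  step 1: S0  (read q: S0→S0)

After x (step 0): S0. After xy (step 1): S0.
They match, so y = q drives D around a cycle from S0 back to itself; pumping y any number of times keeps D in S0 before reading z, and xyⁱz ∈ L(D) for every i ≥ 0.

yes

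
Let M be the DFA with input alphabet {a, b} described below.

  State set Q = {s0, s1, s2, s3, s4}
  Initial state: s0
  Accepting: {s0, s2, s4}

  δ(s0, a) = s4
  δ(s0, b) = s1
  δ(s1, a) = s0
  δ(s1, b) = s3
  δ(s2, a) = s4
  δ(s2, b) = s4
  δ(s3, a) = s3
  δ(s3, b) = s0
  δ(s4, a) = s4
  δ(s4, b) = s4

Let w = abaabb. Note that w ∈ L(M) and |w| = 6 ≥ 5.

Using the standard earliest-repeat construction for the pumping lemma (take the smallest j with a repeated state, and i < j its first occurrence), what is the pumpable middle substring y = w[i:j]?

Run of M on w = a b a a b b:
  step 0: s0  (start)
  step 1: s4  (read a: s0→s4)
  step 2: s4  (read b: s4→s4)   ← first repeat (s4 seen earlier)
  step 3: s4  (read a: s4→s4)
  step 4: s4  (read a: s4→s4)
  step 5: s4  (read b: s4→s4)
  step 6: s4  (read b: s4→s4)

So i = 1, j = 2, giving x = w[0:1] = a, y = w[1:2] = b, z = w[2:6] = aabb.
Check: |xy| = 2 ≤ 5 and |y| = 1 ≥ 1. Reading y takes M from s4 back to s4, so every xyⁱz is accepted.

b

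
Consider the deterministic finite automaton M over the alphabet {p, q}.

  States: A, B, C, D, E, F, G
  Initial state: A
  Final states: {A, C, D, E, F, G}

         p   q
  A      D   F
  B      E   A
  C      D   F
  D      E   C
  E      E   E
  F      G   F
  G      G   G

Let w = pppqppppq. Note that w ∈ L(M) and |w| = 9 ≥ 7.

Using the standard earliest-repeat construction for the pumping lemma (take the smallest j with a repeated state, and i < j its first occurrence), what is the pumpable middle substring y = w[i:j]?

p

Run of M on w = p p p q p p p p q:
  step 0: A  (start)
  step 1: D  (read p: A→D)
  step 2: E  (read p: D→E)
  step 3: E  (read p: E→E)   ← first repeat (E seen earlier)
  step 4: E  (read q: E→E)
  step 5: E  (read p: E→E)
  step 6: E  (read p: E→E)
  step 7: E  (read p: E→E)
  step 8: E  (read p: E→E)
  step 9: E  (read q: E→E)

So i = 2, j = 3, giving x = w[0:2] = pp, y = w[2:3] = p, z = w[3:9] = qppppq.
Check: |xy| = 3 ≤ 7 and |y| = 1 ≥ 1. Reading y takes M from E back to E, so every xyⁱz is accepted.
The DFA has 7 states, so the proof of the pumping lemma guarantees a repeated state among the first 7+1 visited; the segment between the two visits is the pumpable y.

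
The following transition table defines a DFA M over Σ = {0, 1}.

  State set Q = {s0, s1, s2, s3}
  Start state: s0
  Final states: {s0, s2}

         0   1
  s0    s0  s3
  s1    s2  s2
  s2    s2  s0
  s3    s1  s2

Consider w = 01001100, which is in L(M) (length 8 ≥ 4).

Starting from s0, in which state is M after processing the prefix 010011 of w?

s3

State sequence: s0 -0-> s0 -1-> s3 -0-> s1 -0-> s2 -1-> s0 -1-> s3

After reading 6 characters, M is in state s3.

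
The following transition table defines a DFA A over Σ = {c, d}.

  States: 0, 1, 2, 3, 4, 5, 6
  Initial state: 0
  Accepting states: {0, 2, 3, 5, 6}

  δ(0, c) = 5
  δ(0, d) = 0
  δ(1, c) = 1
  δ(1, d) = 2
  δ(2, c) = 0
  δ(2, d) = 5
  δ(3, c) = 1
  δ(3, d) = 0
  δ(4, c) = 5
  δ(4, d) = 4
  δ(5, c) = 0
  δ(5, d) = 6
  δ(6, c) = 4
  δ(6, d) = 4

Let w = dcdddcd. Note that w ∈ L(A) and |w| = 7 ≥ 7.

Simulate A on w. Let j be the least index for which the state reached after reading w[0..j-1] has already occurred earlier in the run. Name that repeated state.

0

Run of A on w = d c d d d c d:
  step 0: 0  (start)
  step 1: 0  (read d: 0→0)   ← first repeat (0 seen earlier)
  step 2: 5  (read c: 0→5)
  step 3: 6  (read d: 5→6)
  step 4: 4  (read d: 6→4)
  step 5: 4  (read d: 4→4)
  step 6: 5  (read c: 4→5)
  step 7: 6  (read d: 5→6)

The earliest repeat is at step j = 1: A is in 0, which it already visited at step i = 0.
Since A has 7 states, any run of length ≥ 7 visits 7+1 states, so by pigeonhole some state repeats within the first 7 steps — that repeat gives the pumpable loop.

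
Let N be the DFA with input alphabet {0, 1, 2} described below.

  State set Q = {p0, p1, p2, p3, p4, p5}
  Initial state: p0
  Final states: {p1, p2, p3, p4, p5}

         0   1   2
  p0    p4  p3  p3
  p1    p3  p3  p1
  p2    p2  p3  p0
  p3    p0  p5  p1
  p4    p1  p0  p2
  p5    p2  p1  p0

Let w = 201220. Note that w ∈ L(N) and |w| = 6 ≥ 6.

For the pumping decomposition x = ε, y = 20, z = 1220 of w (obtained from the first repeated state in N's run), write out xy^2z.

xy^2z = ε·20·20·1220 = 20201220.
Reading y = 20 takes N from p0 back to p0, so after x·y·y the machine is still in p0, and z then leads to the accepting state p3. Hence 20201220 ∈ L(N).

20201220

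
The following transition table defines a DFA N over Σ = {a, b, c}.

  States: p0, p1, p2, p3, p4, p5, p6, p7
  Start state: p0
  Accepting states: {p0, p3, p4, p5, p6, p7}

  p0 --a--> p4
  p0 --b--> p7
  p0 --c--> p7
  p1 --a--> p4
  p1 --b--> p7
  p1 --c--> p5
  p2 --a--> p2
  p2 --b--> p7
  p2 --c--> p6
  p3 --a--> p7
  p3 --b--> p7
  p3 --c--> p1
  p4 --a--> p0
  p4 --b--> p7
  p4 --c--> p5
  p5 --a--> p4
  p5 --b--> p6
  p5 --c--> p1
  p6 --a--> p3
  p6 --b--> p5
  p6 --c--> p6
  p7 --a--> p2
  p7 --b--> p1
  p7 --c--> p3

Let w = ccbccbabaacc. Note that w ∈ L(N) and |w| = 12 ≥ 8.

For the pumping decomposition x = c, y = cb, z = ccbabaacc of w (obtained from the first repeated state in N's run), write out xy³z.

ccbcbcbccbabaacc

xy^3z = c·cb·cb·cb·ccbabaacc = ccbcbcbccbabaacc.
Reading y = cb takes N from p7 back to p7, so after x·y·y·y the machine is still in p7, and z then leads to the accepting state p6. Hence ccbcbcbccbabaacc ∈ L(N).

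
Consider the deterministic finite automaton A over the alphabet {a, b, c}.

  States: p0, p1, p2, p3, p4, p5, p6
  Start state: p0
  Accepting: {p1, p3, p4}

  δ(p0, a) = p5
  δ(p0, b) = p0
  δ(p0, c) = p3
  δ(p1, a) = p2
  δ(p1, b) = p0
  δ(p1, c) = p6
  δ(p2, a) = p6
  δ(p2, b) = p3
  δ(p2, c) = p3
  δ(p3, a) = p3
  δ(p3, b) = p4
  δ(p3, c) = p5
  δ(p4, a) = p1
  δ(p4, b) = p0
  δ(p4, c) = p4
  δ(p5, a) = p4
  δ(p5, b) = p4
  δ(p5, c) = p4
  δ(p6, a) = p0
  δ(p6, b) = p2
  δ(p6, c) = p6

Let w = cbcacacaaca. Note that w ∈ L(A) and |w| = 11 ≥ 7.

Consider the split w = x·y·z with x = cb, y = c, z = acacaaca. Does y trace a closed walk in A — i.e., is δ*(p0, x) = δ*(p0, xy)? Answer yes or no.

yes

State sequence: p0 -c-> p3 -b-> p4 -c-> p4

After x (step 2): p4. After xy (step 3): p4.
They match, so y = c drives A around a cycle from p4 back to itself; pumping y any number of times keeps A in p4 before reading z, and xyⁱz ∈ L(A) for every i ≥ 0.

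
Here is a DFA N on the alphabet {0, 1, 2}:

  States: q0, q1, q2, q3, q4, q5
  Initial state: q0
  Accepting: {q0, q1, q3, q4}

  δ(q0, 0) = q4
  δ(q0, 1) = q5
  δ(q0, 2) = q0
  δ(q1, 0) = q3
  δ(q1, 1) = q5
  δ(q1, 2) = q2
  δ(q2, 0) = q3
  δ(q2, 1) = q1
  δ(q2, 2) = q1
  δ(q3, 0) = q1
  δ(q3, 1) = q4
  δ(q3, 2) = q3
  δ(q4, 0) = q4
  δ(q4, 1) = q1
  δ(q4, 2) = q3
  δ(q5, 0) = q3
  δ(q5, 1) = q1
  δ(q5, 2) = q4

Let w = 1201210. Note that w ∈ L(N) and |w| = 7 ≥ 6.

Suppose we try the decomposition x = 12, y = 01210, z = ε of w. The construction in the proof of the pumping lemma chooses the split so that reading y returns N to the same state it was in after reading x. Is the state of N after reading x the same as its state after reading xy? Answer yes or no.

Run of N on the first 7 characters of w = 1 2 0 1 2 1 0:
  step 0: q0  (start)
  step 1: q5  (read 1: q0→q5)
  step 2: q4  (read 2: q5→q4)
  step 3: q4  (read 0: q4→q4)
  step 4: q1  (read 1: q4→q1)
  step 5: q2  (read 2: q1→q2)
  step 6: q1  (read 1: q2→q1)
  step 7: q3  (read 0: q1→q3)

After x (step 2): q4. After xy (step 7): q3.
They differ (q4 ≠ q3), so y is not a cycle from the state after x; this split is not the one the pumping-lemma construction produces, and pumping y need not keep the string in L(N).

no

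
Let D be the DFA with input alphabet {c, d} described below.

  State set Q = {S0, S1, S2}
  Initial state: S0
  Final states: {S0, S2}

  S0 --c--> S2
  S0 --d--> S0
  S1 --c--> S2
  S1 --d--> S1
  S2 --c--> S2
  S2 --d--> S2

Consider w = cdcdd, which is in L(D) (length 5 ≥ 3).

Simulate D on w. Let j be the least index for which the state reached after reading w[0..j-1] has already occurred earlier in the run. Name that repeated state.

S2

Run of D on w = c d c d d:
  step 0: S0  (start)
  step 1: S2  (read c: S0→S2)
  step 2: S2  (read d: S2→S2)   ← first repeat (S2 seen earlier)
  step 3: S2  (read c: S2→S2)
  step 4: S2  (read d: S2→S2)
  step 5: S2  (read d: S2→S2)

The earliest repeat is at step j = 2: D is in S2, which it already visited at step i = 1.
Since D has 3 states, any run of length ≥ 3 visits 3+1 states, so by pigeonhole some state repeats within the first 3 steps — that repeat gives the pumpable loop.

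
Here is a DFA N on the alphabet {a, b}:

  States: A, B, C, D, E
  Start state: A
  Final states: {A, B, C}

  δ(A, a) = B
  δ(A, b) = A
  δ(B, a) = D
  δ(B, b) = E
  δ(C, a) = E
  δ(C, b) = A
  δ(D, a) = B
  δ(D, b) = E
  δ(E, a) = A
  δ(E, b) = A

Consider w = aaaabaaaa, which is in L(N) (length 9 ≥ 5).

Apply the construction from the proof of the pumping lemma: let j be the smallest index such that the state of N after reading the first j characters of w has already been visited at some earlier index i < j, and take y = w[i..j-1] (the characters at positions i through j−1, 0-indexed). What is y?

Run of N on w = a a a a b a a a a:
  step 0: A  (start)
  step 1: B  (read a: A→B)
  step 2: D  (read a: B→D)
  step 3: B  (read a: D→B)   ← first repeat (B seen earlier)
  step 4: D  (read a: B→D)
  step 5: E  (read b: D→E)
  step 6: A  (read a: E→A)
  step 7: B  (read a: A→B)
  step 8: D  (read a: B→D)
  step 9: B  (read a: D→B)

So i = 1, j = 3, giving x = w[0:1] = a, y = w[1:3] = aa, z = w[3:9] = abaaaa.
Check: |xy| = 3 ≤ 5 and |y| = 2 ≥ 1. Reading y takes N from B back to B, so every xyⁱz is accepted.
Pumping length from the standard proof: p = 5 (the number of states). The repeated state found above gives |xy| = j ≤ 5 and |y| = j − i ≥ 1.

aa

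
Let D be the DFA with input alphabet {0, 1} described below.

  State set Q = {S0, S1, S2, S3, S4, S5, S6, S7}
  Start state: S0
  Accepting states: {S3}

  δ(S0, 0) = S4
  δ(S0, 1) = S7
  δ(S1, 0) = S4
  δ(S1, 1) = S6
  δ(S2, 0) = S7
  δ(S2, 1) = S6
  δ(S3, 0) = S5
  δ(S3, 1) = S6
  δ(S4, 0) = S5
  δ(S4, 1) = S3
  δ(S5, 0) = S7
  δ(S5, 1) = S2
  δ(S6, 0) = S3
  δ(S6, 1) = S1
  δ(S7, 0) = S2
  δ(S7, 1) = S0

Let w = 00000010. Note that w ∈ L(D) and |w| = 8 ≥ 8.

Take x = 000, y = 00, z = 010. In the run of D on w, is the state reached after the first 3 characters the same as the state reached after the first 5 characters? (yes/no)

yes

Run of D on the first 5 characters of w = 0 0 0 0 0:
  step 0: S0  (start)
  step 1: S4  (read 0: S0→S4)
  step 2: S5  (read 0: S4→S5)
  step 3: S7  (read 0: S5→S7)
  step 4: S2  (read 0: S7→S2)
  step 5: S7  (read 0: S2→S7)

After x (step 3): S7. After xy (step 5): S7.
They match, so y = 00 drives D around a cycle from S7 back to itself; pumping y any number of times keeps D in S7 before reading z, and xyⁱz ∈ L(D) for every i ≥ 0.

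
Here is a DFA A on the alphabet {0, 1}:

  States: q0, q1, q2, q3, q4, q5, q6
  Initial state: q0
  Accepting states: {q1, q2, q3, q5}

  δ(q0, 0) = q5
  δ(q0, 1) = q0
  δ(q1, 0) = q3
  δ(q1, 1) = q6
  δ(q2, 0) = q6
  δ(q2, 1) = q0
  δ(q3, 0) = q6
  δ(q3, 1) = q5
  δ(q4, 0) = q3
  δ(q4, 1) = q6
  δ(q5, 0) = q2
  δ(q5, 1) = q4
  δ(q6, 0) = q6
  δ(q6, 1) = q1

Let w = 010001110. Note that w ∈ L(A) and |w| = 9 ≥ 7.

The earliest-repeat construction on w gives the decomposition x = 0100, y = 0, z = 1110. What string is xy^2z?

xy^2z = 0100·0·0·1110 = 0100001110.
Reading y = 0 takes A from q6 back to q6, so after x·y·y the machine is still in q6, and z then leads to the accepting state q3. Hence 0100001110 ∈ L(A).

0100001110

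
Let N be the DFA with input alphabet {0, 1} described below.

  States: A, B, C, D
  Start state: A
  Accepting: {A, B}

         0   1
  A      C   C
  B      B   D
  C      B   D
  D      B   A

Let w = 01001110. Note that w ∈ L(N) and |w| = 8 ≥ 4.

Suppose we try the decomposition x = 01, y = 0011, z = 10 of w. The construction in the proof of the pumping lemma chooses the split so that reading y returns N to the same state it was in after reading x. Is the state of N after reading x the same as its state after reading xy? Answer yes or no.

State sequence: A -0-> C -1-> D -0-> B -0-> B -1-> D -1-> A

After x (step 2): D. After xy (step 6): A.
They differ (D ≠ A), so y is not a cycle from the state after x; this split is not the one the pumping-lemma construction produces, and pumping y need not keep the string in L(N).

no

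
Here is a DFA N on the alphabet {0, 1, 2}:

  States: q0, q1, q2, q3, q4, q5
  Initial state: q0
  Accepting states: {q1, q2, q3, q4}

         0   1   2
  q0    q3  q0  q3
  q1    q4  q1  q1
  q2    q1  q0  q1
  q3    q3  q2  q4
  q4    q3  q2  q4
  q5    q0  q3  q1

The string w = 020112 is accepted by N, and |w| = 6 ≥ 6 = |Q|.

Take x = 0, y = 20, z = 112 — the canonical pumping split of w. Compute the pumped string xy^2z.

xy^2z = 0·20·20·112 = 02020112.
Reading y = 20 takes N from q3 back to q3, so after x·y·y the machine is still in q3, and z then leads to the accepting state q3. Hence 02020112 ∈ L(N).

02020112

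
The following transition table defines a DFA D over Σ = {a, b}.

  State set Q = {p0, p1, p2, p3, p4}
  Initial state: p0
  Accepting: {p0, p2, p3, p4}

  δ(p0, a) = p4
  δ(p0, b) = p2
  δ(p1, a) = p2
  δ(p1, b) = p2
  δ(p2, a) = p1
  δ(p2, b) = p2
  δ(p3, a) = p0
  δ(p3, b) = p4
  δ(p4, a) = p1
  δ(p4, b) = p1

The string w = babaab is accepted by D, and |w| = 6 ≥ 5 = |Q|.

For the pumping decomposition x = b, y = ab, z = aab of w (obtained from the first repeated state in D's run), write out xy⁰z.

xy⁰z = xz = b·aab = baab.
Reading y = ab takes D from p2 back to p2, so after x the machine is still in p2, and z then leads to the accepting state p2. Hence baab ∈ L(D).

baab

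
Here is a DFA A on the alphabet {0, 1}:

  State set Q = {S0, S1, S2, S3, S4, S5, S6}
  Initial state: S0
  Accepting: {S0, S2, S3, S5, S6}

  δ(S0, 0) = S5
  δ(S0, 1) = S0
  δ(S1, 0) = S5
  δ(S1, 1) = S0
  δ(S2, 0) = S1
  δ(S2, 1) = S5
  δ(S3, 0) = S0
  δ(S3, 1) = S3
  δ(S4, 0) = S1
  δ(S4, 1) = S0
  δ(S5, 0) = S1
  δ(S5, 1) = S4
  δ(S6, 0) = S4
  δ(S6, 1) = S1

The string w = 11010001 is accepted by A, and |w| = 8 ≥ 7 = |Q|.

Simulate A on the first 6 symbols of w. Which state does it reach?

Run of A on the first 6 characters of w = 1 1 0 1 0 0:
  step 0: S0  (start)
  step 1: S0  (read 1: S0→S0)
  step 2: S0  (read 1: S0→S0)
  step 3: S5  (read 0: S0→S5)
  step 4: S4  (read 1: S5→S4)
  step 5: S1  (read 0: S4→S1)
  step 6: S5  (read 0: S1→S5)

After reading 6 characters, A is in state S5.
(This kind of state-tracing is the core of the pumping-lemma construction: with 7 states, pigeonhole forces a repeat within the first 7 steps.)

S5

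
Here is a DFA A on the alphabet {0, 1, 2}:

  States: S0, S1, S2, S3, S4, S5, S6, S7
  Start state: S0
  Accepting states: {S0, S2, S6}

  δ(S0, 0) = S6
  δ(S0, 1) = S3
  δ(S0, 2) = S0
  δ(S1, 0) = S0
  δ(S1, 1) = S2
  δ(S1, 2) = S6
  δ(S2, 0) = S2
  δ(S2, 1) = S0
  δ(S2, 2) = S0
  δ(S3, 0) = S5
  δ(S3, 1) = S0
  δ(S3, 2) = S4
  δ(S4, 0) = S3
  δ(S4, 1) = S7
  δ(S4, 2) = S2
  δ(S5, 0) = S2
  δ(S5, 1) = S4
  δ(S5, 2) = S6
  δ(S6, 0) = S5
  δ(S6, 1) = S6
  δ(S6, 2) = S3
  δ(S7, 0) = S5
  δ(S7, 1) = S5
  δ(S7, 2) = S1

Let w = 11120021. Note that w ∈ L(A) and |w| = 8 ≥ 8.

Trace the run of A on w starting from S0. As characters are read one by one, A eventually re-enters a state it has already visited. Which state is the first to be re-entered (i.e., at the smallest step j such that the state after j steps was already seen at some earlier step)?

S0

Run of A on w = 1 1 1 2 0 0 2 1:
  step 0: S0  (start)
  step 1: S3  (read 1: S0→S3)
  step 2: S0  (read 1: S3→S0)   ← first repeat (S0 seen earlier)
  step 3: S3  (read 1: S0→S3)
  step 4: S4  (read 2: S3→S4)
  step 5: S3  (read 0: S4→S3)
  step 6: S5  (read 0: S3→S5)
  step 7: S6  (read 2: S5→S6)
  step 8: S6  (read 1: S6→S6)

The earliest repeat is at step j = 2: A is in S0, which it already visited at step i = 0.
The DFA has 8 states, so the proof of the pumping lemma guarantees a repeated state among the first 8+1 visited; the segment between the two visits is the pumpable y.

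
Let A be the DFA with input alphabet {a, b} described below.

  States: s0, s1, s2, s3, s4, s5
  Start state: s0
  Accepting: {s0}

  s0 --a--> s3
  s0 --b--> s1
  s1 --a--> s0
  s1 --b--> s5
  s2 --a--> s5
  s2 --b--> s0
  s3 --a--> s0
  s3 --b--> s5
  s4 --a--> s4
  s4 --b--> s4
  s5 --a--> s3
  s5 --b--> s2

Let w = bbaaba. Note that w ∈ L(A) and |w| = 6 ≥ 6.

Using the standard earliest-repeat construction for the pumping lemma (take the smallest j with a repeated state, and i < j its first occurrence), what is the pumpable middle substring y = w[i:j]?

Run of A on w = b b a a b a:
  step 0: s0  (start)
  step 1: s1  (read b: s0→s1)
  step 2: s5  (read b: s1→s5)
  step 3: s3  (read a: s5→s3)
  step 4: s0  (read a: s3→s0)   ← first repeat (s0 seen earlier)
  step 5: s1  (read b: s0→s1)
  step 6: s0  (read a: s1→s0)

So i = 0, j = 4, giving x = w[0:0] = ε, y = w[0:4] = bbaa, z = w[4:6] = ba.
Check: |xy| = 4 ≤ 6 and |y| = 4 ≥ 1. Reading y takes A from s0 back to s0, so every xyⁱz is accepted.
The DFA has 6 states, so the proof of the pumping lemma guarantees a repeated state among the first 6+1 visited; the segment between the two visits is the pumpable y.

bbaa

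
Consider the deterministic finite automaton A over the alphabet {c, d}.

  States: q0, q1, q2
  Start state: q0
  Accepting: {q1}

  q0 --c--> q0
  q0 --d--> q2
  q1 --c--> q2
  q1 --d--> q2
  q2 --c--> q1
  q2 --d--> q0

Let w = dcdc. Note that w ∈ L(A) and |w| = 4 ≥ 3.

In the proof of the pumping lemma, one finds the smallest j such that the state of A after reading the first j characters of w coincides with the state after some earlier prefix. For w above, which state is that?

Run of A on w = d c d c:
  step 0: q0  (start)
  step 1: q2  (read d: q0→q2)
  step 2: q1  (read c: q2→q1)
  step 3: q2  (read d: q1→q2)   ← first repeat (q2 seen earlier)
  step 4: q1  (read c: q2→q1)

The earliest repeat is at step j = 3: A is in q2, which it already visited at step i = 1.
Pumping length from the standard proof: p = 3 (the number of states). The repeated state found above gives |xy| = j ≤ 3 and |y| = j − i ≥ 1.

q2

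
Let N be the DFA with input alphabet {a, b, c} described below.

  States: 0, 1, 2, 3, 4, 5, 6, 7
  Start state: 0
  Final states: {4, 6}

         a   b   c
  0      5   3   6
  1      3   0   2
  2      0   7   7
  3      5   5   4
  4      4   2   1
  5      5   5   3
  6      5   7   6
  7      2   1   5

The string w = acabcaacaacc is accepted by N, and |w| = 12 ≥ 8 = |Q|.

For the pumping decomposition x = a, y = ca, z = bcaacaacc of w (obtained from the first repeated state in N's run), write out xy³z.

xy^3z = a·ca·ca·ca·bcaacaacc = acacacabcaacaacc.
Reading y = ca takes N from 5 back to 5, so after x·y·y·y the machine is still in 5, and z then leads to the accepting state 4. Hence acacacabcaacaacc ∈ L(N).

acacacabcaacaacc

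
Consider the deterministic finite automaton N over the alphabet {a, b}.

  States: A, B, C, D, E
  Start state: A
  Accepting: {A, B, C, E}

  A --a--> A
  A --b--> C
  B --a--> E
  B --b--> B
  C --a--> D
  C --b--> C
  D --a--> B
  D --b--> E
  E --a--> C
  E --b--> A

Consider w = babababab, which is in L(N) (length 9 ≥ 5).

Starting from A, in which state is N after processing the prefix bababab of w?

Run of N on the first 7 characters of w = b a b a b a b:
  step 0: A  (start)
  step 1: C  (read b: A→C)
  step 2: D  (read a: C→D)
  step 3: E  (read b: D→E)
  step 4: C  (read a: E→C)
  step 5: C  (read b: C→C)
  step 6: D  (read a: C→D)
  step 7: E  (read b: D→E)

After reading 7 characters, N is in state E.
(This kind of state-tracing is the core of the pumping-lemma construction: with 5 states, pigeonhole forces a repeat within the first 5 steps.)

E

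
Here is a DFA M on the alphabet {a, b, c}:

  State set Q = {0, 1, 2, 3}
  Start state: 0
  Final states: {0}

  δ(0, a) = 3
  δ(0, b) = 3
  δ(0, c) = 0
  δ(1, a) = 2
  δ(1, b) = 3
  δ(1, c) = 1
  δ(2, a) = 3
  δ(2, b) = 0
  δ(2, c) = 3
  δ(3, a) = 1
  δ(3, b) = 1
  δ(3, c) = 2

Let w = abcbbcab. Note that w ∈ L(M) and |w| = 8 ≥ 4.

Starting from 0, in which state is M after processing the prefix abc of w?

Run of M on the first 3 characters of w = a b c:
  step 0: 0  (start)
  step 1: 3  (read a: 0→3)
  step 2: 1  (read b: 3→1)
  step 3: 1  (read c: 1→1)

After reading 3 characters, M is in state 1.
(This kind of state-tracing is the core of the pumping-lemma construction: with 4 states, pigeonhole forces a repeat within the first 4 steps.)

1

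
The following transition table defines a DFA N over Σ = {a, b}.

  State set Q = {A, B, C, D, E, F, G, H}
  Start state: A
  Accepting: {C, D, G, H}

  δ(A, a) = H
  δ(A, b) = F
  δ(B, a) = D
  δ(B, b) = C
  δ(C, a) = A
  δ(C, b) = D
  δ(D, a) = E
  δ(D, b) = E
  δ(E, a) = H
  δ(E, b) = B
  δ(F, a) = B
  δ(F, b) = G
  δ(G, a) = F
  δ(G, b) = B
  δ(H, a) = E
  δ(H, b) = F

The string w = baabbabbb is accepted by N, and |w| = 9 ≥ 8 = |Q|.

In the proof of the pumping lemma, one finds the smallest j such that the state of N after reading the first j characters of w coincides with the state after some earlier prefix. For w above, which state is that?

B

State sequence: A -b-> F -a-> B -a-> D -b-> E -b-> B -a-> D -b-> E -b-> B -b-> C
First repeat at step 5: B was already visited.

The earliest repeat is at step j = 5: N is in B, which it already visited at step i = 2.
With |Q| = 8, pigeonhole forces a state repeat no later than step 8; the substring read between the first and second visits to that state can be pumped.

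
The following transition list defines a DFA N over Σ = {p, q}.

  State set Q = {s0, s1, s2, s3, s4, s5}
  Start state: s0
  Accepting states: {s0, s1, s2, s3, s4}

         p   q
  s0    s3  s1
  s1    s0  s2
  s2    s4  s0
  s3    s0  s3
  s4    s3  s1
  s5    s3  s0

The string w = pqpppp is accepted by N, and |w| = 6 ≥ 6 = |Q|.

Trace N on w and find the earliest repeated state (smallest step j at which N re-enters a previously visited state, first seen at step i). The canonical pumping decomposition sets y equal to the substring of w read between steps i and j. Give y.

Run of N on w = p q p p p p:
  step 0: s0  (start)
  step 1: s3  (read p: s0→s3)
  step 2: s3  (read q: s3→s3)   ← first repeat (s3 seen earlier)
  step 3: s0  (read p: s3→s0)
  step 4: s3  (read p: s0→s3)
  step 5: s0  (read p: s3→s0)
  step 6: s3  (read p: s0→s3)

So i = 1, j = 2, giving x = w[0:1] = p, y = w[1:2] = q, z = w[2:6] = pppp.
Check: |xy| = 2 ≤ 6 and |y| = 1 ≥ 1. Reading y takes N from s3 back to s3, so every xyⁱz is accepted.
Pumping length from the standard proof: p = 6 (the number of states). The repeated state found above gives |xy| = j ≤ 6 and |y| = j − i ≥ 1.

q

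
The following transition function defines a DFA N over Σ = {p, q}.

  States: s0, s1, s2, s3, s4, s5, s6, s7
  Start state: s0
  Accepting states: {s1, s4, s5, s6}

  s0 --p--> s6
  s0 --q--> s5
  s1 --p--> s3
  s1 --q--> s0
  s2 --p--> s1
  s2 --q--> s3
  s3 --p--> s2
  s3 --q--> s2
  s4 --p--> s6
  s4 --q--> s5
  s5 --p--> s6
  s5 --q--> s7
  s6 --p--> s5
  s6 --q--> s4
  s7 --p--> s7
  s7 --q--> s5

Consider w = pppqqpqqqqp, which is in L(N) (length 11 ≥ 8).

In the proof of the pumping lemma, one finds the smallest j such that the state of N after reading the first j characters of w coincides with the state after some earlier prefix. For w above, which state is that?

State sequence: s0 -p-> s6 -p-> s5 -p-> s6 -q-> s4 -q-> s5 -p-> s6 -q-> s4 -q-> s5 -q-> s7 -q-> s5 -p-> s6
First repeat at step 3: s6 was already visited.

The earliest repeat is at step j = 3: N is in s6, which it already visited at step i = 1.

s6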